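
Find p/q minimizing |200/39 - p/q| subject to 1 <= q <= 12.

41/8

Expand x = 200/39 as a continued fraction with the Euclidean algorithm:
  200 = 5*39 + 5, so a_0 = 5.
  39 = 7*5 + 4, so a_1 = 7.
  5 = 1*4 + 1, so a_2 = 1.
  4 = 4*1 + 0, so a_3 = 4.
so x = [5; 7, 1, 4].
Convergents (p_i = a_i*p_{i-1} + p_{i-2}, q_i = a_i*q_{i-1} + q_{i-2} with p_{-2}=0, p_{-1}=1, q_{-2}=1, q_{-1}=0), until the denominator exceeds 12:
  i=0: a_0=5, p_0 = 5*1 + 0 = 5, q_0 = 5*0 + 1 = 1.
  i=1: a_1=7, p_1 = 7*5 + 1 = 36, q_1 = 7*1 + 0 = 7.
  i=2: a_2=1, p_2 = 1*36 + 5 = 41, q_2 = 1*7 + 1 = 8.
  i=3: a_3=4, p_3 = 4*41 + 36 = 200, q_3 = 4*8 + 7 = 39.
q_3 = 39 > 12, so the last convergent with denominator <= 12 is p_2/q_2 = 41/8.
The closest fraction with denominator <= 12 is either p_2/q_2 or the intermediate fraction (k*p_2 + p_1)/(k*q_2 + q_1) with the largest k >= 1 whose denominator stays <= 12; these approach x as k grows, and every other convergent or intermediate fraction in range is farther away.
Largest k: floor((12 - q_1)/q_2) = floor((12 - 7)/8) = 0.
Since k = 0, no intermediate fraction beyond p_2/q_2 has denominator <= 12, so the convergent 41/8 is the closest (its error is |200*8 - 41*39|/(39*8) = 1/312).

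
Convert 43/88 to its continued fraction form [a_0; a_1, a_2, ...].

[0; 2, 21, 2]

Run the Euclidean algorithm on 43 and 88; the successive quotients are the partial quotients a_0, a_1, ... (each step inverts the fractional part left over by the previous one):
  43 = 0*88 + 43, so a_0 = 0.
  88 = 2*43 + 2, so a_1 = 2.
  43 = 21*2 + 1, so a_2 = 21.
  2 = 2*1 + 0, so a_3 = 2.
The remainder reaches 0 after 4 divisions, so the expansion has 4 partial quotients, read off in order.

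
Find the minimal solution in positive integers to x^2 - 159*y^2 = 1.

(x, y) = (1324, 105)

First expand sqrt(159) as a continued fraction. With x_i = (sqrt(159) + m_i)/d_i and (m_0, d_0) = (0, 1): a_0 = floor(sqrt(159)) = 12, since 12^2 = 144 <= 159 < 169 = 13^2.
Iterate m_{i+1} = d_i*a_i - m_i, d_{i+1} = (159 - m_{i+1}^2)/d_i, a_{i+1} = floor((a_0 + m_{i+1})/d_{i+1}):
  m_1 = 1*12 - 0 = 12, d_1 = (159 - 12^2)/1 = 15/1 = 15, a_1 = floor((12 + 12)/15) = 1.
  m_2 = 15*1 - 12 = 3, d_2 = (159 - 3^2)/15 = 150/15 = 10, a_2 = floor((12 + 3)/10) = 1.
  m_3 = 10*1 - 3 = 7, d_3 = (159 - 7^2)/10 = 110/10 = 11, a_3 = floor((12 + 7)/11) = 1.
  m_4 = 11*1 - 7 = 4, d_4 = (159 - 4^2)/11 = 143/11 = 13, a_4 = floor((12 + 4)/13) = 1.
  m_5 = 13*1 - 4 = 9, d_5 = (159 - 9^2)/13 = 78/13 = 6, a_5 = floor((12 + 9)/6) = 3.
  m_6 = 6*3 - 9 = 9, d_6 = (159 - 9^2)/6 = 78/6 = 13, a_6 = floor((12 + 9)/13) = 1.
  m_7 = 13*1 - 9 = 4, d_7 = (159 - 4^2)/13 = 143/13 = 11, a_7 = floor((12 + 4)/11) = 1.
  m_8 = 11*1 - 4 = 7, d_8 = (159 - 7^2)/11 = 110/11 = 10, a_8 = floor((12 + 7)/10) = 1.
  m_9 = 10*1 - 7 = 3, d_9 = (159 - 3^2)/10 = 150/10 = 15, a_9 = floor((12 + 3)/15) = 1.
  m_10 = 15*1 - 3 = 12, d_10 = (159 - 12^2)/15 = 15/15 = 1, a_10 = floor((12 + 12)/1) = 24.
  m_11 = 1*24 - 12 = 12, d_11 = (159 - 12^2)/1 = 15/1 = 15: (m_11, d_11) = (m_1, d_1) = (12, 15), so from here the quotients repeat a_1, ..., a_10; the period length is 10.
So sqrt(159) = [12; (1, 1, 1, 1, 3, 1, 1, 1, 1, 24)] with period length k = 10.
k is even, so the fundamental solution of x^2 - 159y^2 = 1 is (p_{k-1}, q_{k-1}) = (p_9, q_9); compute convergents through index 9.
Convergents (p_i = a_i*p_{i-1} + p_{i-2}, q_i = a_i*q_{i-1} + q_{i-2} with p_{-2}=0, p_{-1}=1, q_{-2}=1, q_{-1}=0):
  i=0: a_0=12, p_0 = 12*1 + 0 = 12, q_0 = 12*0 + 1 = 1.
  i=1: a_1=1, p_1 = 1*12 + 1 = 13, q_1 = 1*1 + 0 = 1.
  i=2: a_2=1, p_2 = 1*13 + 12 = 25, q_2 = 1*1 + 1 = 2.
  i=3: a_3=1, p_3 = 1*25 + 13 = 38, q_3 = 1*2 + 1 = 3.
  i=4: a_4=1, p_4 = 1*38 + 25 = 63, q_4 = 1*3 + 2 = 5.
  i=5: a_5=3, p_5 = 3*63 + 38 = 227, q_5 = 3*5 + 3 = 18.
  i=6: a_6=1, p_6 = 1*227 + 63 = 290, q_6 = 1*18 + 5 = 23.
  i=7: a_7=1, p_7 = 1*290 + 227 = 517, q_7 = 1*23 + 18 = 41.
  i=8: a_8=1, p_8 = 1*517 + 290 = 807, q_8 = 1*41 + 23 = 64.
  i=9: a_9=1, p_9 = 1*807 + 517 = 1324, q_9 = 1*64 + 41 = 105.
Check: 1324^2 - 159*105^2 = 1752976 - 1752975 = 1, so (x, y) = (1324, 105) solves the equation, and by the theorem it is the least positive solution.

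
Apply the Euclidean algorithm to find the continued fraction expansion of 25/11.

[2; 3, 1, 2]

Run the Euclidean algorithm on 25 and 11; the successive quotients are the partial quotients a_0, a_1, ... (each step inverts the fractional part left over by the previous one):
  25 = 2*11 + 3, so a_0 = 2.
  11 = 3*3 + 2, so a_1 = 3.
  3 = 1*2 + 1, so a_2 = 1.
  2 = 2*1 + 0, so a_3 = 2.
The remainder reaches 0 after 4 divisions, so the expansion has 4 partial quotients, read off in order.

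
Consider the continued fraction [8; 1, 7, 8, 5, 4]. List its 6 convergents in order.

Using the convergent recurrence p_i = a_i*p_{i-1} + p_{i-2}, q_i = a_i*q_{i-1} + q_{i-2} with p_{-2}=0, p_{-1}=1, q_{-2}=1, q_{-1}=0:
  i=0: a_0=8, p_0 = 8*1 + 0 = 8, q_0 = 8*0 + 1 = 1.
  i=1: a_1=1, p_1 = 1*8 + 1 = 9, q_1 = 1*1 + 0 = 1.
  i=2: a_2=7, p_2 = 7*9 + 8 = 71, q_2 = 7*1 + 1 = 8.
  i=3: a_3=8, p_3 = 8*71 + 9 = 577, q_3 = 8*8 + 1 = 65.
  i=4: a_4=5, p_4 = 5*577 + 71 = 2956, q_4 = 5*65 + 8 = 333.
  i=5: a_5=4, p_5 = 4*2956 + 577 = 12401, q_5 = 4*333 + 65 = 1397.

8/1, 9/1, 71/8, 577/65, 2956/333, 12401/1397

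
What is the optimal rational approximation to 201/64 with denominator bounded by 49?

Expand x = 201/64 as a continued fraction with the Euclidean algorithm:
  201 = 3*64 + 9, so a_0 = 3.
  64 = 7*9 + 1, so a_1 = 7.
  9 = 9*1 + 0, so a_2 = 9.
so x = [3; 7, 9].
Convergents (p_i = a_i*p_{i-1} + p_{i-2}, q_i = a_i*q_{i-1} + q_{i-2} with p_{-2}=0, p_{-1}=1, q_{-2}=1, q_{-1}=0), until the denominator exceeds 49:
  i=0: a_0=3, p_0 = 3*1 + 0 = 3, q_0 = 3*0 + 1 = 1.
  i=1: a_1=7, p_1 = 7*3 + 1 = 22, q_1 = 7*1 + 0 = 7.
  i=2: a_2=9, p_2 = 9*22 + 3 = 201, q_2 = 9*7 + 1 = 64.
q_2 = 64 > 49, so the last convergent with denominator <= 49 is p_1/q_1 = 22/7.
The closest fraction with denominator <= 49 is either p_1/q_1 or the intermediate fraction (k*p_1 + p_0)/(k*q_1 + q_0) with the largest k >= 1 whose denominator stays <= 49; these approach x as k grows, and every other convergent or intermediate fraction in range is farther away.
Largest k: floor((49 - q_0)/q_1) = floor((49 - 1)/7) = 6.
That gives (6*22 + 3)/(6*7 + 1) = 135/43.
Compare the errors: |x - 22/7| = |201*7 - 22*64|/(64*7) = 1/448, and |x - 135/43| = |201*43 - 135*64|/(64*43) = 3/2752.
Cross-multiplying, 3*448 = 1344 < 2752 = 1*2752, so 3/2752 is smaller: the intermediate fraction 135/43 is closer to x than 22/7.

135/43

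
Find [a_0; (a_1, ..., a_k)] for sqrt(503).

[22; (2, 2, 1, 21, 1, 2, 2, 44)]

Write x_i = (sqrt(503) + m_i)/d_i with (m_0, d_0) = (0, 1). a_0 = floor(sqrt(503)) = 22, since 22^2 = 484 <= 503 < 529 = 23^2.
Iterate m_{i+1} = d_i*a_i - m_i, d_{i+1} = (503 - m_{i+1}^2)/d_i, a_{i+1} = floor((a_0 + m_{i+1})/d_{i+1}):
  m_1 = 1*22 - 0 = 22, d_1 = (503 - 22^2)/1 = 19/1 = 19, a_1 = floor((22 + 22)/19) = 2.
  m_2 = 19*2 - 22 = 16, d_2 = (503 - 16^2)/19 = 247/19 = 13, a_2 = floor((22 + 16)/13) = 2.
  m_3 = 13*2 - 16 = 10, d_3 = (503 - 10^2)/13 = 403/13 = 31, a_3 = floor((22 + 10)/31) = 1.
  m_4 = 31*1 - 10 = 21, d_4 = (503 - 21^2)/31 = 62/31 = 2, a_4 = floor((22 + 21)/2) = 21.
  m_5 = 2*21 - 21 = 21, d_5 = (503 - 21^2)/2 = 62/2 = 31, a_5 = floor((22 + 21)/31) = 1.
  m_6 = 31*1 - 21 = 10, d_6 = (503 - 10^2)/31 = 403/31 = 13, a_6 = floor((22 + 10)/13) = 2.
  m_7 = 13*2 - 10 = 16, d_7 = (503 - 16^2)/13 = 247/13 = 19, a_7 = floor((22 + 16)/19) = 2.
  m_8 = 19*2 - 16 = 22, d_8 = (503 - 22^2)/19 = 19/19 = 1, a_8 = floor((22 + 22)/1) = 44.
  m_9 = 1*44 - 22 = 22, d_9 = (503 - 22^2)/1 = 19/1 = 19: (m_9, d_9) = (m_1, d_1) = (22, 19), so from here the quotients repeat a_1, ..., a_8; the period length is 8.
Hence the expansion of sqrt(503) is a_0 = 22 followed by the repeating block 2, 2, 1, 21, 1, 2, 2, 44 (period 8).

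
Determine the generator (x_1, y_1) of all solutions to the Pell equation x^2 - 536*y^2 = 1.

First expand sqrt(536) as a continued fraction. With x_i = (sqrt(536) + m_i)/d_i and (m_0, d_0) = (0, 1): a_0 = floor(sqrt(536)) = 23, since 23^2 = 529 <= 536 < 576 = 24^2.
Iterate m_{i+1} = d_i*a_i - m_i, d_{i+1} = (536 - m_{i+1}^2)/d_i, a_{i+1} = floor((a_0 + m_{i+1})/d_{i+1}):
  m_1 = 1*23 - 0 = 23, d_1 = (536 - 23^2)/1 = 7/1 = 7, a_1 = floor((23 + 23)/7) = 6.
  m_2 = 7*6 - 23 = 19, d_2 = (536 - 19^2)/7 = 175/7 = 25, a_2 = floor((23 + 19)/25) = 1.
  m_3 = 25*1 - 19 = 6, d_3 = (536 - 6^2)/25 = 500/25 = 20, a_3 = floor((23 + 6)/20) = 1.
  m_4 = 20*1 - 6 = 14, d_4 = (536 - 14^2)/20 = 340/20 = 17, a_4 = floor((23 + 14)/17) = 2.
  m_5 = 17*2 - 14 = 20, d_5 = (536 - 20^2)/17 = 136/17 = 8, a_5 = floor((23 + 20)/8) = 5.
  m_6 = 8*5 - 20 = 20, d_6 = (536 - 20^2)/8 = 136/8 = 17, a_6 = floor((23 + 20)/17) = 2.
  m_7 = 17*2 - 20 = 14, d_7 = (536 - 14^2)/17 = 340/17 = 20, a_7 = floor((23 + 14)/20) = 1.
  m_8 = 20*1 - 14 = 6, d_8 = (536 - 6^2)/20 = 500/20 = 25, a_8 = floor((23 + 6)/25) = 1.
  m_9 = 25*1 - 6 = 19, d_9 = (536 - 19^2)/25 = 175/25 = 7, a_9 = floor((23 + 19)/7) = 6.
  m_10 = 7*6 - 19 = 23, d_10 = (536 - 23^2)/7 = 7/7 = 1, a_10 = floor((23 + 23)/1) = 46.
  m_11 = 1*46 - 23 = 23, d_11 = (536 - 23^2)/1 = 7/1 = 7: (m_11, d_11) = (m_1, d_1) = (23, 7), so from here the quotients repeat a_1, ..., a_10; the period length is 10.
So sqrt(536) = [23; (6, 1, 1, 2, 5, 2, 1, 1, 6, 46)] with period length k = 10.
k is even, so the fundamental solution of x^2 - 536y^2 = 1 is (p_{k-1}, q_{k-1}) = (p_9, q_9); compute convergents through index 9.
Convergents (p_i = a_i*p_{i-1} + p_{i-2}, q_i = a_i*q_{i-1} + q_{i-2} with p_{-2}=0, p_{-1}=1, q_{-2}=1, q_{-1}=0):
  i=0: a_0=23, p_0 = 23*1 + 0 = 23, q_0 = 23*0 + 1 = 1.
  i=1: a_1=6, p_1 = 6*23 + 1 = 139, q_1 = 6*1 + 0 = 6.
  i=2: a_2=1, p_2 = 1*139 + 23 = 162, q_2 = 1*6 + 1 = 7.
  i=3: a_3=1, p_3 = 1*162 + 139 = 301, q_3 = 1*7 + 6 = 13.
  i=4: a_4=2, p_4 = 2*301 + 162 = 764, q_4 = 2*13 + 7 = 33.
  i=5: a_5=5, p_5 = 5*764 + 301 = 4121, q_5 = 5*33 + 13 = 178.
  i=6: a_6=2, p_6 = 2*4121 + 764 = 9006, q_6 = 2*178 + 33 = 389.
  i=7: a_7=1, p_7 = 1*9006 + 4121 = 13127, q_7 = 1*389 + 178 = 567.
  i=8: a_8=1, p_8 = 1*13127 + 9006 = 22133, q_8 = 1*567 + 389 = 956.
  i=9: a_9=6, p_9 = 6*22133 + 13127 = 145925, q_9 = 6*956 + 567 = 6303.
Check: 145925^2 - 536*6303^2 = 21294105625 - 21294105624 = 1, so (x, y) = (145925, 6303) solves the equation, and by the theorem it is the least positive solution.

(x, y) = (145925, 6303)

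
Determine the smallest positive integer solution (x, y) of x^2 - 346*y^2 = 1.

First expand sqrt(346) as a continued fraction. With x_i = (sqrt(346) + m_i)/d_i and (m_0, d_0) = (0, 1): a_0 = floor(sqrt(346)) = 18, since 18^2 = 324 <= 346 < 361 = 19^2.
Iterate m_{i+1} = d_i*a_i - m_i, d_{i+1} = (346 - m_{i+1}^2)/d_i, a_{i+1} = floor((a_0 + m_{i+1})/d_{i+1}):
  m_1 = 1*18 - 0 = 18, d_1 = (346 - 18^2)/1 = 22/1 = 22, a_1 = floor((18 + 18)/22) = 1.
  m_2 = 22*1 - 18 = 4, d_2 = (346 - 4^2)/22 = 330/22 = 15, a_2 = floor((18 + 4)/15) = 1.
  m_3 = 15*1 - 4 = 11, d_3 = (346 - 11^2)/15 = 225/15 = 15, a_3 = floor((18 + 11)/15) = 1.
  m_4 = 15*1 - 11 = 4, d_4 = (346 - 4^2)/15 = 330/15 = 22, a_4 = floor((18 + 4)/22) = 1.
  m_5 = 22*1 - 4 = 18, d_5 = (346 - 18^2)/22 = 22/22 = 1, a_5 = floor((18 + 18)/1) = 36.
  m_6 = 1*36 - 18 = 18, d_6 = (346 - 18^2)/1 = 22/1 = 22: (m_6, d_6) = (m_1, d_1) = (18, 22), so from here the quotients repeat a_1, ..., a_5; the period length is 5.
So sqrt(346) = [18; (1, 1, 1, 1, 36)] with period length k = 5.
k is odd, so (p_{k-1}, q_{k-1}) only solves x^2 - 346y^2 = -1 and the fundamental solution of x^2 - 346y^2 = 1 is (p_{2k-1}, q_{2k-1}) = (p_9, q_9); compute convergents through index 9, running through the period twice.
Convergents (p_i = a_i*p_{i-1} + p_{i-2}, q_i = a_i*q_{i-1} + q_{i-2} with p_{-2}=0, p_{-1}=1, q_{-2}=1, q_{-1}=0):
  i=0: a_0=18, p_0 = 18*1 + 0 = 18, q_0 = 18*0 + 1 = 1.
  i=1: a_1=1, p_1 = 1*18 + 1 = 19, q_1 = 1*1 + 0 = 1.
  i=2: a_2=1, p_2 = 1*19 + 18 = 37, q_2 = 1*1 + 1 = 2.
  i=3: a_3=1, p_3 = 1*37 + 19 = 56, q_3 = 1*2 + 1 = 3.
  i=4: a_4=1, p_4 = 1*56 + 37 = 93, q_4 = 1*3 + 2 = 5.
  i=5: a_5=36, p_5 = 36*93 + 56 = 3404, q_5 = 36*5 + 3 = 183.
  i=6: a_6=1, p_6 = 1*3404 + 93 = 3497, q_6 = 1*183 + 5 = 188.
  i=7: a_7=1, p_7 = 1*3497 + 3404 = 6901, q_7 = 1*188 + 183 = 371.
  i=8: a_8=1, p_8 = 1*6901 + 3497 = 10398, q_8 = 1*371 + 188 = 559.
  i=9: a_9=1, p_9 = 1*10398 + 6901 = 17299, q_9 = 1*559 + 371 = 930.
Indeed p_4^2 - 346*q_4^2 = 8649 - 8650 = -1, not +1.
Check: 17299^2 - 346*930^2 = 299255401 - 299255400 = 1, so (x, y) = (17299, 930) solves the equation, and by the theorem it is the least positive solution.

(x, y) = (17299, 930)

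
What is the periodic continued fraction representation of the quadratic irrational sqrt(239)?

Write x_i = (sqrt(239) + m_i)/d_i with (m_0, d_0) = (0, 1). a_0 = floor(sqrt(239)) = 15, since 15^2 = 225 <= 239 < 256 = 16^2.
Iterate m_{i+1} = d_i*a_i - m_i, d_{i+1} = (239 - m_{i+1}^2)/d_i, a_{i+1} = floor((a_0 + m_{i+1})/d_{i+1}):
  m_1 = 1*15 - 0 = 15, d_1 = (239 - 15^2)/1 = 14/1 = 14, a_1 = floor((15 + 15)/14) = 2.
  m_2 = 14*2 - 15 = 13, d_2 = (239 - 13^2)/14 = 70/14 = 5, a_2 = floor((15 + 13)/5) = 5.
  m_3 = 5*5 - 13 = 12, d_3 = (239 - 12^2)/5 = 95/5 = 19, a_3 = floor((15 + 12)/19) = 1.
  m_4 = 19*1 - 12 = 7, d_4 = (239 - 7^2)/19 = 190/19 = 10, a_4 = floor((15 + 7)/10) = 2.
  m_5 = 10*2 - 7 = 13, d_5 = (239 - 13^2)/10 = 70/10 = 7, a_5 = floor((15 + 13)/7) = 4.
  m_6 = 7*4 - 13 = 15, d_6 = (239 - 15^2)/7 = 14/7 = 2, a_6 = floor((15 + 15)/2) = 15.
  m_7 = 2*15 - 15 = 15, d_7 = (239 - 15^2)/2 = 14/2 = 7, a_7 = floor((15 + 15)/7) = 4.
  m_8 = 7*4 - 15 = 13, d_8 = (239 - 13^2)/7 = 70/7 = 10, a_8 = floor((15 + 13)/10) = 2.
  m_9 = 10*2 - 13 = 7, d_9 = (239 - 7^2)/10 = 190/10 = 19, a_9 = floor((15 + 7)/19) = 1.
  m_10 = 19*1 - 7 = 12, d_10 = (239 - 12^2)/19 = 95/19 = 5, a_10 = floor((15 + 12)/5) = 5.
  m_11 = 5*5 - 12 = 13, d_11 = (239 - 13^2)/5 = 70/5 = 14, a_11 = floor((15 + 13)/14) = 2.
  m_12 = 14*2 - 13 = 15, d_12 = (239 - 15^2)/14 = 14/14 = 1, a_12 = floor((15 + 15)/1) = 30.
  m_13 = 1*30 - 15 = 15, d_13 = (239 - 15^2)/1 = 14/1 = 14: (m_13, d_13) = (m_1, d_1) = (15, 14), so from here the quotients repeat a_1, ..., a_12; the period length is 12.
Hence the expansion of sqrt(239) is a_0 = 15 followed by the repeating block 2, 5, 1, 2, 4, 15, 4, 2, 1, 5, 2, 30 (period 12).

[15; (2, 5, 1, 2, 4, 15, 4, 2, 1, 5, 2, 30)]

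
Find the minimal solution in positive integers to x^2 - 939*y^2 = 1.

First expand sqrt(939) as a continued fraction. With x_i = (sqrt(939) + m_i)/d_i and (m_0, d_0) = (0, 1): a_0 = floor(sqrt(939)) = 30, since 30^2 = 900 <= 939 < 961 = 31^2.
Iterate m_{i+1} = d_i*a_i - m_i, d_{i+1} = (939 - m_{i+1}^2)/d_i, a_{i+1} = floor((a_0 + m_{i+1})/d_{i+1}):
  m_1 = 1*30 - 0 = 30, d_1 = (939 - 30^2)/1 = 39/1 = 39, a_1 = floor((30 + 30)/39) = 1.
  m_2 = 39*1 - 30 = 9, d_2 = (939 - 9^2)/39 = 858/39 = 22, a_2 = floor((30 + 9)/22) = 1.
  m_3 = 22*1 - 9 = 13, d_3 = (939 - 13^2)/22 = 770/22 = 35, a_3 = floor((30 + 13)/35) = 1.
  m_4 = 35*1 - 13 = 22, d_4 = (939 - 22^2)/35 = 455/35 = 13, a_4 = floor((30 + 22)/13) = 4.
  m_5 = 13*4 - 22 = 30, d_5 = (939 - 30^2)/13 = 39/13 = 3, a_5 = floor((30 + 30)/3) = 20.
  m_6 = 3*20 - 30 = 30, d_6 = (939 - 30^2)/3 = 39/3 = 13, a_6 = floor((30 + 30)/13) = 4.
  m_7 = 13*4 - 30 = 22, d_7 = (939 - 22^2)/13 = 455/13 = 35, a_7 = floor((30 + 22)/35) = 1.
  m_8 = 35*1 - 22 = 13, d_8 = (939 - 13^2)/35 = 770/35 = 22, a_8 = floor((30 + 13)/22) = 1.
  m_9 = 22*1 - 13 = 9, d_9 = (939 - 9^2)/22 = 858/22 = 39, a_9 = floor((30 + 9)/39) = 1.
  m_10 = 39*1 - 9 = 30, d_10 = (939 - 30^2)/39 = 39/39 = 1, a_10 = floor((30 + 30)/1) = 60.
  m_11 = 1*60 - 30 = 30, d_11 = (939 - 30^2)/1 = 39/1 = 39: (m_11, d_11) = (m_1, d_1) = (30, 39), so from here the quotients repeat a_1, ..., a_10; the period length is 10.
So sqrt(939) = [30; (1, 1, 1, 4, 20, 4, 1, 1, 1, 60)] with period length k = 10.
k is even, so the fundamental solution of x^2 - 939y^2 = 1 is (p_{k-1}, q_{k-1}) = (p_9, q_9); compute convergents through index 9.
Convergents (p_i = a_i*p_{i-1} + p_{i-2}, q_i = a_i*q_{i-1} + q_{i-2} with p_{-2}=0, p_{-1}=1, q_{-2}=1, q_{-1}=0):
  i=0: a_0=30, p_0 = 30*1 + 0 = 30, q_0 = 30*0 + 1 = 1.
  i=1: a_1=1, p_1 = 1*30 + 1 = 31, q_1 = 1*1 + 0 = 1.
  i=2: a_2=1, p_2 = 1*31 + 30 = 61, q_2 = 1*1 + 1 = 2.
  i=3: a_3=1, p_3 = 1*61 + 31 = 92, q_3 = 1*2 + 1 = 3.
  i=4: a_4=4, p_4 = 4*92 + 61 = 429, q_4 = 4*3 + 2 = 14.
  i=5: a_5=20, p_5 = 20*429 + 92 = 8672, q_5 = 20*14 + 3 = 283.
  i=6: a_6=4, p_6 = 4*8672 + 429 = 35117, q_6 = 4*283 + 14 = 1146.
  i=7: a_7=1, p_7 = 1*35117 + 8672 = 43789, q_7 = 1*1146 + 283 = 1429.
  i=8: a_8=1, p_8 = 1*43789 + 35117 = 78906, q_8 = 1*1429 + 1146 = 2575.
  i=9: a_9=1, p_9 = 1*78906 + 43789 = 122695, q_9 = 1*2575 + 1429 = 4004.
Check: 122695^2 - 939*4004^2 = 15054063025 - 15054063024 = 1, so (x, y) = (122695, 4004) solves the equation, and by the theorem it is the least positive solution.

(x, y) = (122695, 4004)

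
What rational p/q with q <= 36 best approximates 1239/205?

139/23

Expand x = 1239/205 as a continued fraction with the Euclidean algorithm:
  1239 = 6*205 + 9, so a_0 = 6.
  205 = 22*9 + 7, so a_1 = 22.
  9 = 1*7 + 2, so a_2 = 1.
  7 = 3*2 + 1, so a_3 = 3.
  2 = 2*1 + 0, so a_4 = 2.
so x = [6; 22, 1, 3, 2].
Convergents (p_i = a_i*p_{i-1} + p_{i-2}, q_i = a_i*q_{i-1} + q_{i-2} with p_{-2}=0, p_{-1}=1, q_{-2}=1, q_{-1}=0), until the denominator exceeds 36:
  i=0: a_0=6, p_0 = 6*1 + 0 = 6, q_0 = 6*0 + 1 = 1.
  i=1: a_1=22, p_1 = 22*6 + 1 = 133, q_1 = 22*1 + 0 = 22.
  i=2: a_2=1, p_2 = 1*133 + 6 = 139, q_2 = 1*22 + 1 = 23.
  i=3: a_3=3, p_3 = 3*139 + 133 = 550, q_3 = 3*23 + 22 = 91.
q_3 = 91 > 36, so the last convergent with denominator <= 36 is p_2/q_2 = 139/23.
The closest fraction with denominator <= 36 is either p_2/q_2 or the intermediate fraction (k*p_2 + p_1)/(k*q_2 + q_1) with the largest k >= 1 whose denominator stays <= 36; these approach x as k grows, and every other convergent or intermediate fraction in range is farther away.
Largest k: floor((36 - q_1)/q_2) = floor((36 - 22)/23) = 0.
Since k = 0, no intermediate fraction beyond p_2/q_2 has denominator <= 36, so the convergent 139/23 is the closest (its error is |1239*23 - 139*205|/(205*23) = 2/4715).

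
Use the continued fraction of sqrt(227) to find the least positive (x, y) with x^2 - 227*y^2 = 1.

First expand sqrt(227) as a continued fraction. With x_i = (sqrt(227) + m_i)/d_i and (m_0, d_0) = (0, 1): a_0 = floor(sqrt(227)) = 15, since 15^2 = 225 <= 227 < 256 = 16^2.
Iterate m_{i+1} = d_i*a_i - m_i, d_{i+1} = (227 - m_{i+1}^2)/d_i, a_{i+1} = floor((a_0 + m_{i+1})/d_{i+1}):
  m_1 = 1*15 - 0 = 15, d_1 = (227 - 15^2)/1 = 2/1 = 2, a_1 = floor((15 + 15)/2) = 15.
  m_2 = 2*15 - 15 = 15, d_2 = (227 - 15^2)/2 = 2/2 = 1, a_2 = floor((15 + 15)/1) = 30.
  m_3 = 1*30 - 15 = 15, d_3 = (227 - 15^2)/1 = 2/1 = 2: (m_3, d_3) = (m_1, d_1) = (15, 2), so from here the quotients repeat a_1, a_2; the period length is 2.
So sqrt(227) = [15; (15, 30)] with period length k = 2.
k is even, so the fundamental solution of x^2 - 227y^2 = 1 is (p_{k-1}, q_{k-1}) = (p_1, q_1); compute convergents through index 1.
Convergents (p_i = a_i*p_{i-1} + p_{i-2}, q_i = a_i*q_{i-1} + q_{i-2} with p_{-2}=0, p_{-1}=1, q_{-2}=1, q_{-1}=0):
  i=0: a_0=15, p_0 = 15*1 + 0 = 15, q_0 = 15*0 + 1 = 1.
  i=1: a_1=15, p_1 = 15*15 + 1 = 226, q_1 = 15*1 + 0 = 15.
Check: 226^2 - 227*15^2 = 51076 - 51075 = 1, so (x, y) = (226, 15) solves the equation, and by the theorem it is the least positive solution.

(x, y) = (226, 15)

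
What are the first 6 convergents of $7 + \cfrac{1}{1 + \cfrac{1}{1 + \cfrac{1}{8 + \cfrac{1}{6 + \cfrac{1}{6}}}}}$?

7/1, 8/1, 15/2, 128/17, 783/104, 4826/641

Using the convergent recurrence p_i = a_i*p_{i-1} + p_{i-2}, q_i = a_i*q_{i-1} + q_{i-2} with p_{-2}=0, p_{-1}=1, q_{-2}=1, q_{-1}=0:
  i=0: a_0=7, p_0 = 7*1 + 0 = 7, q_0 = 7*0 + 1 = 1.
  i=1: a_1=1, p_1 = 1*7 + 1 = 8, q_1 = 1*1 + 0 = 1.
  i=2: a_2=1, p_2 = 1*8 + 7 = 15, q_2 = 1*1 + 1 = 2.
  i=3: a_3=8, p_3 = 8*15 + 8 = 128, q_3 = 8*2 + 1 = 17.
  i=4: a_4=6, p_4 = 6*128 + 15 = 783, q_4 = 6*17 + 2 = 104.
  i=5: a_5=6, p_5 = 6*783 + 128 = 4826, q_5 = 6*104 + 17 = 641.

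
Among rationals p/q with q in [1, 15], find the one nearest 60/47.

Expand x = 60/47 as a continued fraction with the Euclidean algorithm:
  60 = 1*47 + 13, so a_0 = 1.
  47 = 3*13 + 8, so a_1 = 3.
  13 = 1*8 + 5, so a_2 = 1.
  8 = 1*5 + 3, so a_3 = 1.
  5 = 1*3 + 2, so a_4 = 1.
  3 = 1*2 + 1, so a_5 = 1.
  2 = 2*1 + 0, so a_6 = 2.
so x = [1; 3, 1, 1, 1, 1, 2].
Convergents (p_i = a_i*p_{i-1} + p_{i-2}, q_i = a_i*q_{i-1} + q_{i-2} with p_{-2}=0, p_{-1}=1, q_{-2}=1, q_{-1}=0), until the denominator exceeds 15:
  i=0: a_0=1, p_0 = 1*1 + 0 = 1, q_0 = 1*0 + 1 = 1.
  i=1: a_1=3, p_1 = 3*1 + 1 = 4, q_1 = 3*1 + 0 = 3.
  i=2: a_2=1, p_2 = 1*4 + 1 = 5, q_2 = 1*3 + 1 = 4.
  i=3: a_3=1, p_3 = 1*5 + 4 = 9, q_3 = 1*4 + 3 = 7.
  i=4: a_4=1, p_4 = 1*9 + 5 = 14, q_4 = 1*7 + 4 = 11.
  i=5: a_5=1, p_5 = 1*14 + 9 = 23, q_5 = 1*11 + 7 = 18.
q_5 = 18 > 15, so the last convergent with denominator <= 15 is p_4/q_4 = 14/11.
The closest fraction with denominator <= 15 is either p_4/q_4 or the intermediate fraction (k*p_4 + p_3)/(k*q_4 + q_3) with the largest k >= 1 whose denominator stays <= 15; these approach x as k grows, and every other convergent or intermediate fraction in range is farther away.
Largest k: floor((15 - q_3)/q_4) = floor((15 - 7)/11) = 0.
Since k = 0, no intermediate fraction beyond p_4/q_4 has denominator <= 15, so the convergent 14/11 is the closest (its error is |60*11 - 14*47|/(47*11) = 2/517).

14/11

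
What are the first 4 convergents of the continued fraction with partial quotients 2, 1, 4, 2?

2/1, 3/1, 14/5, 31/11

Using the convergent recurrence p_i = a_i*p_{i-1} + p_{i-2}, q_i = a_i*q_{i-1} + q_{i-2} with p_{-2}=0, p_{-1}=1, q_{-2}=1, q_{-1}=0:
  i=0: a_0=2, p_0 = 2*1 + 0 = 2, q_0 = 2*0 + 1 = 1.
  i=1: a_1=1, p_1 = 1*2 + 1 = 3, q_1 = 1*1 + 0 = 1.
  i=2: a_2=4, p_2 = 4*3 + 2 = 14, q_2 = 4*1 + 1 = 5.
  i=3: a_3=2, p_3 = 2*14 + 3 = 31, q_3 = 2*5 + 1 = 11.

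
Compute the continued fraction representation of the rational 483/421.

[1; 6, 1, 3, 1, 3, 3]

Run the Euclidean algorithm on 483 and 421; the successive quotients are the partial quotients a_0, a_1, ... (each step inverts the fractional part left over by the previous one):
  483 = 1*421 + 62, so a_0 = 1.
  421 = 6*62 + 49, so a_1 = 6.
  62 = 1*49 + 13, so a_2 = 1.
  49 = 3*13 + 10, so a_3 = 3.
  13 = 1*10 + 3, so a_4 = 1.
  10 = 3*3 + 1, so a_5 = 3.
  3 = 3*1 + 0, so a_6 = 3.
The remainder reaches 0 after 7 divisions, so the expansion has 7 partial quotients, read off in order.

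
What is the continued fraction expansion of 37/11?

Run the Euclidean algorithm on 37 and 11; the successive quotients are the partial quotients a_0, a_1, ... (each step inverts the fractional part left over by the previous one):
  37 = 3*11 + 4, so a_0 = 3.
  11 = 2*4 + 3, so a_1 = 2.
  4 = 1*3 + 1, so a_2 = 1.
  3 = 3*1 + 0, so a_3 = 3.
The remainder reaches 0 after 4 divisions, so the expansion has 4 partial quotients, read off in order.

[3; 2, 1, 3]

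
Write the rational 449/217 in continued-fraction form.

[2; 14, 2, 7]

Run the Euclidean algorithm on 449 and 217; the successive quotients are the partial quotients a_0, a_1, ... (each step inverts the fractional part left over by the previous one):
  449 = 2*217 + 15, so a_0 = 2.
  217 = 14*15 + 7, so a_1 = 14.
  15 = 2*7 + 1, so a_2 = 2.
  7 = 7*1 + 0, so a_3 = 7.
The remainder reaches 0 after 4 divisions, so the expansion has 4 partial quotients, read off in order.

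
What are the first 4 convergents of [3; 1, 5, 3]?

Using the convergent recurrence p_i = a_i*p_{i-1} + p_{i-2}, q_i = a_i*q_{i-1} + q_{i-2} with p_{-2}=0, p_{-1}=1, q_{-2}=1, q_{-1}=0:
  i=0: a_0=3, p_0 = 3*1 + 0 = 3, q_0 = 3*0 + 1 = 1.
  i=1: a_1=1, p_1 = 1*3 + 1 = 4, q_1 = 1*1 + 0 = 1.
  i=2: a_2=5, p_2 = 5*4 + 3 = 23, q_2 = 5*1 + 1 = 6.
  i=3: a_3=3, p_3 = 3*23 + 4 = 73, q_3 = 3*6 + 1 = 19.

3/1, 4/1, 23/6, 73/19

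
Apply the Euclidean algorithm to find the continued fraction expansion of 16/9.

[1; 1, 3, 2]

Run the Euclidean algorithm on 16 and 9; the successive quotients are the partial quotients a_0, a_1, ... (each step inverts the fractional part left over by the previous one):
  16 = 1*9 + 7, so a_0 = 1.
  9 = 1*7 + 2, so a_1 = 1.
  7 = 3*2 + 1, so a_2 = 3.
  2 = 2*1 + 0, so a_3 = 2.
The remainder reaches 0 after 4 divisions, so the expansion has 4 partial quotients, read off in order.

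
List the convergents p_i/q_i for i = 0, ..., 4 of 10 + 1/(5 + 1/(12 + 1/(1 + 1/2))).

Using the convergent recurrence p_i = a_i*p_{i-1} + p_{i-2}, q_i = a_i*q_{i-1} + q_{i-2} with p_{-2}=0, p_{-1}=1, q_{-2}=1, q_{-1}=0:
  i=0: a_0=10, p_0 = 10*1 + 0 = 10, q_0 = 10*0 + 1 = 1.
  i=1: a_1=5, p_1 = 5*10 + 1 = 51, q_1 = 5*1 + 0 = 5.
  i=2: a_2=12, p_2 = 12*51 + 10 = 622, q_2 = 12*5 + 1 = 61.
  i=3: a_3=1, p_3 = 1*622 + 51 = 673, q_3 = 1*61 + 5 = 66.
  i=4: a_4=2, p_4 = 2*673 + 622 = 1968, q_4 = 2*66 + 61 = 193.

10/1, 51/5, 622/61, 673/66, 1968/193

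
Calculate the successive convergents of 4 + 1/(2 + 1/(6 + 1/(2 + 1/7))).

Using the convergent recurrence p_i = a_i*p_{i-1} + p_{i-2}, q_i = a_i*q_{i-1} + q_{i-2} with p_{-2}=0, p_{-1}=1, q_{-2}=1, q_{-1}=0:
  i=0: a_0=4, p_0 = 4*1 + 0 = 4, q_0 = 4*0 + 1 = 1.
  i=1: a_1=2, p_1 = 2*4 + 1 = 9, q_1 = 2*1 + 0 = 2.
  i=2: a_2=6, p_2 = 6*9 + 4 = 58, q_2 = 6*2 + 1 = 13.
  i=3: a_3=2, p_3 = 2*58 + 9 = 125, q_3 = 2*13 + 2 = 28.
  i=4: a_4=7, p_4 = 7*125 + 58 = 933, q_4 = 7*28 + 13 = 209.

4/1, 9/2, 58/13, 125/28, 933/209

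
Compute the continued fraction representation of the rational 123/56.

[2; 5, 11]

Run the Euclidean algorithm on 123 and 56; the successive quotients are the partial quotients a_0, a_1, ... (each step inverts the fractional part left over by the previous one):
  123 = 2*56 + 11, so a_0 = 2.
  56 = 5*11 + 1, so a_1 = 5.
  11 = 11*1 + 0, so a_2 = 11.
The remainder reaches 0 after 3 divisions, so the expansion has 3 partial quotients, read off in order.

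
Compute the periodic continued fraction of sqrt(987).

Write x_i = (sqrt(987) + m_i)/d_i with (m_0, d_0) = (0, 1). a_0 = floor(sqrt(987)) = 31, since 31^2 = 961 <= 987 < 1024 = 32^2.
Iterate m_{i+1} = d_i*a_i - m_i, d_{i+1} = (987 - m_{i+1}^2)/d_i, a_{i+1} = floor((a_0 + m_{i+1})/d_{i+1}):
  m_1 = 1*31 - 0 = 31, d_1 = (987 - 31^2)/1 = 26/1 = 26, a_1 = floor((31 + 31)/26) = 2.
  m_2 = 26*2 - 31 = 21, d_2 = (987 - 21^2)/26 = 546/26 = 21, a_2 = floor((31 + 21)/21) = 2.
  m_3 = 21*2 - 21 = 21, d_3 = (987 - 21^2)/21 = 546/21 = 26, a_3 = floor((31 + 21)/26) = 2.
  m_4 = 26*2 - 21 = 31, d_4 = (987 - 31^2)/26 = 26/26 = 1, a_4 = floor((31 + 31)/1) = 62.
  m_5 = 1*62 - 31 = 31, d_5 = (987 - 31^2)/1 = 26/1 = 26: (m_5, d_5) = (m_1, d_1) = (31, 26), so from here the quotients repeat a_1, ..., a_4; the period length is 4.
Hence the expansion of sqrt(987) is a_0 = 31 followed by the repeating block 2, 2, 2, 62 (period 4).

[31; (2, 2, 2, 62)]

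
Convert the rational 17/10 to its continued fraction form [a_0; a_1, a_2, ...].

Run the Euclidean algorithm on 17 and 10; the successive quotients are the partial quotients a_0, a_1, ... (each step inverts the fractional part left over by the previous one):
  17 = 1*10 + 7, so a_0 = 1.
  10 = 1*7 + 3, so a_1 = 1.
  7 = 2*3 + 1, so a_2 = 2.
  3 = 3*1 + 0, so a_3 = 3.
The remainder reaches 0 after 4 divisions, so the expansion has 4 partial quotients, read off in order.

[1; 1, 2, 3]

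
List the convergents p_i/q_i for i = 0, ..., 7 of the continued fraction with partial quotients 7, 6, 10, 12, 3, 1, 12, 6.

Using the convergent recurrence p_i = a_i*p_{i-1} + p_{i-2}, q_i = a_i*q_{i-1} + q_{i-2} with p_{-2}=0, p_{-1}=1, q_{-2}=1, q_{-1}=0:
  i=0: a_0=7, p_0 = 7*1 + 0 = 7, q_0 = 7*0 + 1 = 1.
  i=1: a_1=6, p_1 = 6*7 + 1 = 43, q_1 = 6*1 + 0 = 6.
  i=2: a_2=10, p_2 = 10*43 + 7 = 437, q_2 = 10*6 + 1 = 61.
  i=3: a_3=12, p_3 = 12*437 + 43 = 5287, q_3 = 12*61 + 6 = 738.
  i=4: a_4=3, p_4 = 3*5287 + 437 = 16298, q_4 = 3*738 + 61 = 2275.
  i=5: a_5=1, p_5 = 1*16298 + 5287 = 21585, q_5 = 1*2275 + 738 = 3013.
  i=6: a_6=12, p_6 = 12*21585 + 16298 = 275318, q_6 = 12*3013 + 2275 = 38431.
  i=7: a_7=6, p_7 = 6*275318 + 21585 = 1673493, q_7 = 6*38431 + 3013 = 233599.

7/1, 43/6, 437/61, 5287/738, 16298/2275, 21585/3013, 275318/38431, 1673493/233599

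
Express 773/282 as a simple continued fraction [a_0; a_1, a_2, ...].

[2; 1, 2, 1, 6, 3, 3]

Run the Euclidean algorithm on 773 and 282; the successive quotients are the partial quotients a_0, a_1, ... (each step inverts the fractional part left over by the previous one):
  773 = 2*282 + 209, so a_0 = 2.
  282 = 1*209 + 73, so a_1 = 1.
  209 = 2*73 + 63, so a_2 = 2.
  73 = 1*63 + 10, so a_3 = 1.
  63 = 6*10 + 3, so a_4 = 6.
  10 = 3*3 + 1, so a_5 = 3.
  3 = 3*1 + 0, so a_6 = 3.
The remainder reaches 0 after 7 divisions, so the expansion has 7 partial quotients, read off in order.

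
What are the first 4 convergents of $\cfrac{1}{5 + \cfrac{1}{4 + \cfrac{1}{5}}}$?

0/1, 1/5, 4/21, 21/110

Using the convergent recurrence p_i = a_i*p_{i-1} + p_{i-2}, q_i = a_i*q_{i-1} + q_{i-2} with p_{-2}=0, p_{-1}=1, q_{-2}=1, q_{-1}=0:
  i=0: a_0=0, p_0 = 0*1 + 0 = 0, q_0 = 0*0 + 1 = 1.
  i=1: a_1=5, p_1 = 5*0 + 1 = 1, q_1 = 5*1 + 0 = 5.
  i=2: a_2=4, p_2 = 4*1 + 0 = 4, q_2 = 4*5 + 1 = 21.
  i=3: a_3=5, p_3 = 5*4 + 1 = 21, q_3 = 5*21 + 5 = 110.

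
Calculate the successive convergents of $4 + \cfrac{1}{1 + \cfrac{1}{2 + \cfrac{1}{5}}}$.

4/1, 5/1, 14/3, 75/16

Using the convergent recurrence p_i = a_i*p_{i-1} + p_{i-2}, q_i = a_i*q_{i-1} + q_{i-2} with p_{-2}=0, p_{-1}=1, q_{-2}=1, q_{-1}=0:
  i=0: a_0=4, p_0 = 4*1 + 0 = 4, q_0 = 4*0 + 1 = 1.
  i=1: a_1=1, p_1 = 1*4 + 1 = 5, q_1 = 1*1 + 0 = 1.
  i=2: a_2=2, p_2 = 2*5 + 4 = 14, q_2 = 2*1 + 1 = 3.
  i=3: a_3=5, p_3 = 5*14 + 5 = 75, q_3 = 5*3 + 1 = 16.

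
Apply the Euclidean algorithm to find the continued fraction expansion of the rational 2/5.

Run the Euclidean algorithm on 2 and 5; the successive quotients are the partial quotients a_0, a_1, ... (each step inverts the fractional part left over by the previous one):
  2 = 0*5 + 2, so a_0 = 0.
  5 = 2*2 + 1, so a_1 = 2.
  2 = 2*1 + 0, so a_2 = 2.
The remainder reaches 0 after 3 divisions, so the expansion has 3 partial quotients, read off in order.

[0; 2, 2]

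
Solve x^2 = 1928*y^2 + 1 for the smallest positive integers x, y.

(x, y) = (483, 11)

First expand sqrt(1928) as a continued fraction. With x_i = (sqrt(1928) + m_i)/d_i and (m_0, d_0) = (0, 1): a_0 = floor(sqrt(1928)) = 43, since 43^2 = 1849 <= 1928 < 1936 = 44^2.
Iterate m_{i+1} = d_i*a_i - m_i, d_{i+1} = (1928 - m_{i+1}^2)/d_i, a_{i+1} = floor((a_0 + m_{i+1})/d_{i+1}):
  m_1 = 1*43 - 0 = 43, d_1 = (1928 - 43^2)/1 = 79/1 = 79, a_1 = floor((43 + 43)/79) = 1.
  m_2 = 79*1 - 43 = 36, d_2 = (1928 - 36^2)/79 = 632/79 = 8, a_2 = floor((43 + 36)/8) = 9.
  m_3 = 8*9 - 36 = 36, d_3 = (1928 - 36^2)/8 = 632/8 = 79, a_3 = floor((43 + 36)/79) = 1.
  m_4 = 79*1 - 36 = 43, d_4 = (1928 - 43^2)/79 = 79/79 = 1, a_4 = floor((43 + 43)/1) = 86.
  m_5 = 1*86 - 43 = 43, d_5 = (1928 - 43^2)/1 = 79/1 = 79: (m_5, d_5) = (m_1, d_1) = (43, 79), so from here the quotients repeat a_1, ..., a_4; the period length is 4.
So sqrt(1928) = [43; (1, 9, 1, 86)] with period length k = 4.
k is even, so the fundamental solution of x^2 - 1928y^2 = 1 is (p_{k-1}, q_{k-1}) = (p_3, q_3); compute convergents through index 3.
Convergents (p_i = a_i*p_{i-1} + p_{i-2}, q_i = a_i*q_{i-1} + q_{i-2} with p_{-2}=0, p_{-1}=1, q_{-2}=1, q_{-1}=0):
  i=0: a_0=43, p_0 = 43*1 + 0 = 43, q_0 = 43*0 + 1 = 1.
  i=1: a_1=1, p_1 = 1*43 + 1 = 44, q_1 = 1*1 + 0 = 1.
  i=2: a_2=9, p_2 = 9*44 + 43 = 439, q_2 = 9*1 + 1 = 10.
  i=3: a_3=1, p_3 = 1*439 + 44 = 483, q_3 = 1*10 + 1 = 11.
Check: 483^2 - 1928*11^2 = 233289 - 233288 = 1, so (x, y) = (483, 11) solves the equation, and by the theorem it is the least positive solution.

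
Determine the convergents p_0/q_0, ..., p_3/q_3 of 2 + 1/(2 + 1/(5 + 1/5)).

2/1, 5/2, 27/11, 140/57

Using the convergent recurrence p_i = a_i*p_{i-1} + p_{i-2}, q_i = a_i*q_{i-1} + q_{i-2} with p_{-2}=0, p_{-1}=1, q_{-2}=1, q_{-1}=0:
  i=0: a_0=2, p_0 = 2*1 + 0 = 2, q_0 = 2*0 + 1 = 1.
  i=1: a_1=2, p_1 = 2*2 + 1 = 5, q_1 = 2*1 + 0 = 2.
  i=2: a_2=5, p_2 = 5*5 + 2 = 27, q_2 = 5*2 + 1 = 11.
  i=3: a_3=5, p_3 = 5*27 + 5 = 140, q_3 = 5*11 + 2 = 57.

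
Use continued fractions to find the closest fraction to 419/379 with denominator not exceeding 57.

Expand x = 419/379 as a continued fraction with the Euclidean algorithm:
  419 = 1*379 + 40, so a_0 = 1.
  379 = 9*40 + 19, so a_1 = 9.
  40 = 2*19 + 2, so a_2 = 2.
  19 = 9*2 + 1, so a_3 = 9.
  2 = 2*1 + 0, so a_4 = 2.
so x = [1; 9, 2, 9, 2].
Convergents (p_i = a_i*p_{i-1} + p_{i-2}, q_i = a_i*q_{i-1} + q_{i-2} with p_{-2}=0, p_{-1}=1, q_{-2}=1, q_{-1}=0), until the denominator exceeds 57:
  i=0: a_0=1, p_0 = 1*1 + 0 = 1, q_0 = 1*0 + 1 = 1.
  i=1: a_1=9, p_1 = 9*1 + 1 = 10, q_1 = 9*1 + 0 = 9.
  i=2: a_2=2, p_2 = 2*10 + 1 = 21, q_2 = 2*9 + 1 = 19.
  i=3: a_3=9, p_3 = 9*21 + 10 = 199, q_3 = 9*19 + 9 = 180.
q_3 = 180 > 57, so the last convergent with denominator <= 57 is p_2/q_2 = 21/19.
The closest fraction with denominator <= 57 is either p_2/q_2 or the intermediate fraction (k*p_2 + p_1)/(k*q_2 + q_1) with the largest k >= 1 whose denominator stays <= 57; these approach x as k grows, and every other convergent or intermediate fraction in range is farther away.
Largest k: floor((57 - q_1)/q_2) = floor((57 - 9)/19) = 2.
That gives (2*21 + 10)/(2*19 + 9) = 52/47.
Compare the errors: |x - 21/19| = |419*19 - 21*379|/(379*19) = 2/7201, and |x - 52/47| = |419*47 - 52*379|/(379*47) = 15/17813.
Cross-multiplying, 2*17813 = 35626 < 108015 = 15*7201, so 2/7201 is smaller: the convergent 21/19 is closer to x than 52/47.

21/19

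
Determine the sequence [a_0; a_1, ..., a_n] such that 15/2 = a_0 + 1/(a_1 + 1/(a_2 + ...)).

[7; 2]

Run the Euclidean algorithm on 15 and 2; the successive quotients are the partial quotients a_0, a_1, ... (each step inverts the fractional part left over by the previous one):
  15 = 7*2 + 1, so a_0 = 7.
  2 = 2*1 + 0, so a_1 = 2.
The remainder reaches 0 after 2 divisions, so the expansion has 2 partial quotients, read off in order.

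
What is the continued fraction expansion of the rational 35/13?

Run the Euclidean algorithm on 35 and 13; the successive quotients are the partial quotients a_0, a_1, ... (each step inverts the fractional part left over by the previous one):
  35 = 2*13 + 9, so a_0 = 2.
  13 = 1*9 + 4, so a_1 = 1.
  9 = 2*4 + 1, so a_2 = 2.
  4 = 4*1 + 0, so a_3 = 4.
The remainder reaches 0 after 4 divisions, so the expansion has 4 partial quotients, read off in order.

[2; 1, 2, 4]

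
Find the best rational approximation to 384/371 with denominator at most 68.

59/57

Expand x = 384/371 as a continued fraction with the Euclidean algorithm:
  384 = 1*371 + 13, so a_0 = 1.
  371 = 28*13 + 7, so a_1 = 28.
  13 = 1*7 + 6, so a_2 = 1.
  7 = 1*6 + 1, so a_3 = 1.
  6 = 6*1 + 0, so a_4 = 6.
so x = [1; 28, 1, 1, 6].
Convergents (p_i = a_i*p_{i-1} + p_{i-2}, q_i = a_i*q_{i-1} + q_{i-2} with p_{-2}=0, p_{-1}=1, q_{-2}=1, q_{-1}=0), until the denominator exceeds 68:
  i=0: a_0=1, p_0 = 1*1 + 0 = 1, q_0 = 1*0 + 1 = 1.
  i=1: a_1=28, p_1 = 28*1 + 1 = 29, q_1 = 28*1 + 0 = 28.
  i=2: a_2=1, p_2 = 1*29 + 1 = 30, q_2 = 1*28 + 1 = 29.
  i=3: a_3=1, p_3 = 1*30 + 29 = 59, q_3 = 1*29 + 28 = 57.
  i=4: a_4=6, p_4 = 6*59 + 30 = 384, q_4 = 6*57 + 29 = 371.
q_4 = 371 > 68, so the last convergent with denominator <= 68 is p_3/q_3 = 59/57.
The closest fraction with denominator <= 68 is either p_3/q_3 or the intermediate fraction (k*p_3 + p_2)/(k*q_3 + q_2) with the largest k >= 1 whose denominator stays <= 68; these approach x as k grows, and every other convergent or intermediate fraction in range is farther away.
Largest k: floor((68 - q_2)/q_3) = floor((68 - 29)/57) = 0.
Since k = 0, no intermediate fraction beyond p_3/q_3 has denominator <= 68, so the convergent 59/57 is the closest (its error is |384*57 - 59*371|/(371*57) = 1/21147).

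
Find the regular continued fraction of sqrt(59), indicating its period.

Write x_i = (sqrt(59) + m_i)/d_i with (m_0, d_0) = (0, 1). a_0 = floor(sqrt(59)) = 7, since 7^2 = 49 <= 59 < 64 = 8^2.
Iterate m_{i+1} = d_i*a_i - m_i, d_{i+1} = (59 - m_{i+1}^2)/d_i, a_{i+1} = floor((a_0 + m_{i+1})/d_{i+1}):
  m_1 = 1*7 - 0 = 7, d_1 = (59 - 7^2)/1 = 10/1 = 10, a_1 = floor((7 + 7)/10) = 1.
  m_2 = 10*1 - 7 = 3, d_2 = (59 - 3^2)/10 = 50/10 = 5, a_2 = floor((7 + 3)/5) = 2.
  m_3 = 5*2 - 3 = 7, d_3 = (59 - 7^2)/5 = 10/5 = 2, a_3 = floor((7 + 7)/2) = 7.
  m_4 = 2*7 - 7 = 7, d_4 = (59 - 7^2)/2 = 10/2 = 5, a_4 = floor((7 + 7)/5) = 2.
  m_5 = 5*2 - 7 = 3, d_5 = (59 - 3^2)/5 = 50/5 = 10, a_5 = floor((7 + 3)/10) = 1.
  m_6 = 10*1 - 3 = 7, d_6 = (59 - 7^2)/10 = 10/10 = 1, a_6 = floor((7 + 7)/1) = 14.
  m_7 = 1*14 - 7 = 7, d_7 = (59 - 7^2)/1 = 10/1 = 10: (m_7, d_7) = (m_1, d_1) = (7, 10), so from here the quotients repeat a_1, ..., a_6; the period length is 6.
Hence the expansion of sqrt(59) is a_0 = 7 followed by the repeating block 1, 2, 7, 2, 1, 14 (period 6).

[7; (1, 2, 7, 2, 1, 14)]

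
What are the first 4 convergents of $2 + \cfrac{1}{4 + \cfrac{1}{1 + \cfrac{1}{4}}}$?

2/1, 9/4, 11/5, 53/24

Using the convergent recurrence p_i = a_i*p_{i-1} + p_{i-2}, q_i = a_i*q_{i-1} + q_{i-2} with p_{-2}=0, p_{-1}=1, q_{-2}=1, q_{-1}=0:
  i=0: a_0=2, p_0 = 2*1 + 0 = 2, q_0 = 2*0 + 1 = 1.
  i=1: a_1=4, p_1 = 4*2 + 1 = 9, q_1 = 4*1 + 0 = 4.
  i=2: a_2=1, p_2 = 1*9 + 2 = 11, q_2 = 1*4 + 1 = 5.
  i=3: a_3=4, p_3 = 4*11 + 9 = 53, q_3 = 4*5 + 4 = 24.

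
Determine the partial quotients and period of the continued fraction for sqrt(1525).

Write x_i = (sqrt(1525) + m_i)/d_i with (m_0, d_0) = (0, 1). a_0 = floor(sqrt(1525)) = 39, since 39^2 = 1521 <= 1525 < 1600 = 40^2.
Iterate m_{i+1} = d_i*a_i - m_i, d_{i+1} = (1525 - m_{i+1}^2)/d_i, a_{i+1} = floor((a_0 + m_{i+1})/d_{i+1}):
  m_1 = 1*39 - 0 = 39, d_1 = (1525 - 39^2)/1 = 4/1 = 4, a_1 = floor((39 + 39)/4) = 19.
  m_2 = 4*19 - 39 = 37, d_2 = (1525 - 37^2)/4 = 156/4 = 39, a_2 = floor((39 + 37)/39) = 1.
  m_3 = 39*1 - 37 = 2, d_3 = (1525 - 2^2)/39 = 1521/39 = 39, a_3 = floor((39 + 2)/39) = 1.
  m_4 = 39*1 - 2 = 37, d_4 = (1525 - 37^2)/39 = 156/39 = 4, a_4 = floor((39 + 37)/4) = 19.
  m_5 = 4*19 - 37 = 39, d_5 = (1525 - 39^2)/4 = 4/4 = 1, a_5 = floor((39 + 39)/1) = 78.
  m_6 = 1*78 - 39 = 39, d_6 = (1525 - 39^2)/1 = 4/1 = 4: (m_6, d_6) = (m_1, d_1) = (39, 4), so from here the quotients repeat a_1, ..., a_5; the period length is 5.
Hence the expansion of sqrt(1525) is a_0 = 39 followed by the repeating block 19, 1, 1, 19, 78 (period 5).

[39; (19, 1, 1, 19, 78)]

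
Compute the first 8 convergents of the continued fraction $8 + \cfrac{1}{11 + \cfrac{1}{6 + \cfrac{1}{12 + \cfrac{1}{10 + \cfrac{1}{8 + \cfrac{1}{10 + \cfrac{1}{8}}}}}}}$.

Using the convergent recurrence p_i = a_i*p_{i-1} + p_{i-2}, q_i = a_i*q_{i-1} + q_{i-2} with p_{-2}=0, p_{-1}=1, q_{-2}=1, q_{-1}=0:
  i=0: a_0=8, p_0 = 8*1 + 0 = 8, q_0 = 8*0 + 1 = 1.
  i=1: a_1=11, p_1 = 11*8 + 1 = 89, q_1 = 11*1 + 0 = 11.
  i=2: a_2=6, p_2 = 6*89 + 8 = 542, q_2 = 6*11 + 1 = 67.
  i=3: a_3=12, p_3 = 12*542 + 89 = 6593, q_3 = 12*67 + 11 = 815.
  i=4: a_4=10, p_4 = 10*6593 + 542 = 66472, q_4 = 10*815 + 67 = 8217.
  i=5: a_5=8, p_5 = 8*66472 + 6593 = 538369, q_5 = 8*8217 + 815 = 66551.
  i=6: a_6=10, p_6 = 10*538369 + 66472 = 5450162, q_6 = 10*66551 + 8217 = 673727.
  i=7: a_7=8, p_7 = 8*5450162 + 538369 = 44139665, q_7 = 8*673727 + 66551 = 5456367.

8/1, 89/11, 542/67, 6593/815, 66472/8217, 538369/66551, 5450162/673727, 44139665/5456367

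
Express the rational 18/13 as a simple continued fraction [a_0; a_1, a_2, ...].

[1; 2, 1, 1, 2]

Run the Euclidean algorithm on 18 and 13; the successive quotients are the partial quotients a_0, a_1, ... (each step inverts the fractional part left over by the previous one):
  18 = 1*13 + 5, so a_0 = 1.
  13 = 2*5 + 3, so a_1 = 2.
  5 = 1*3 + 2, so a_2 = 1.
  3 = 1*2 + 1, so a_3 = 1.
  2 = 2*1 + 0, so a_4 = 2.
The remainder reaches 0 after 5 divisions, so the expansion has 5 partial quotients, read off in order.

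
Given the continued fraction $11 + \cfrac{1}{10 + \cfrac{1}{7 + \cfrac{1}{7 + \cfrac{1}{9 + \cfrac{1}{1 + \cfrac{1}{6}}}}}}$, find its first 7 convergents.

11/1, 111/10, 788/71, 5627/507, 51431/4634, 57058/5141, 393779/35480

Using the convergent recurrence p_i = a_i*p_{i-1} + p_{i-2}, q_i = a_i*q_{i-1} + q_{i-2} with p_{-2}=0, p_{-1}=1, q_{-2}=1, q_{-1}=0:
  i=0: a_0=11, p_0 = 11*1 + 0 = 11, q_0 = 11*0 + 1 = 1.
  i=1: a_1=10, p_1 = 10*11 + 1 = 111, q_1 = 10*1 + 0 = 10.
  i=2: a_2=7, p_2 = 7*111 + 11 = 788, q_2 = 7*10 + 1 = 71.
  i=3: a_3=7, p_3 = 7*788 + 111 = 5627, q_3 = 7*71 + 10 = 507.
  i=4: a_4=9, p_4 = 9*5627 + 788 = 51431, q_4 = 9*507 + 71 = 4634.
  i=5: a_5=1, p_5 = 1*51431 + 5627 = 57058, q_5 = 1*4634 + 507 = 5141.
  i=6: a_6=6, p_6 = 6*57058 + 51431 = 393779, q_6 = 6*5141 + 4634 = 35480.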